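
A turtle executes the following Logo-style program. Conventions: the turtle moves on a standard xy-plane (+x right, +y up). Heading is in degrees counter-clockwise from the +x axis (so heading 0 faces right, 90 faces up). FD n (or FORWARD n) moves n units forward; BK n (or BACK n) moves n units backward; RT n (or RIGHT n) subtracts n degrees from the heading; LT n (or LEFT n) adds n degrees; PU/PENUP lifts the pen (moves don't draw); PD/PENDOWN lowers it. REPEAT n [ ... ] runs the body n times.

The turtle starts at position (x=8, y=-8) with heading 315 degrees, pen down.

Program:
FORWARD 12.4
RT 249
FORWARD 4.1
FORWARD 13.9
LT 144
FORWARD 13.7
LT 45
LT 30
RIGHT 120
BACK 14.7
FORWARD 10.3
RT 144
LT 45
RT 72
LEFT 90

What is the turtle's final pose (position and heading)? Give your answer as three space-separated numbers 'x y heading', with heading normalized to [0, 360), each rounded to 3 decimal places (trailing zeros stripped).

Answer: 16.475 -8.313 84

Derivation:
Executing turtle program step by step:
Start: pos=(8,-8), heading=315, pen down
FD 12.4: (8,-8) -> (16.768,-16.768) [heading=315, draw]
RT 249: heading 315 -> 66
FD 4.1: (16.768,-16.768) -> (18.436,-13.023) [heading=66, draw]
FD 13.9: (18.436,-13.023) -> (24.089,-0.324) [heading=66, draw]
LT 144: heading 66 -> 210
FD 13.7: (24.089,-0.324) -> (12.225,-7.174) [heading=210, draw]
LT 45: heading 210 -> 255
LT 30: heading 255 -> 285
RT 120: heading 285 -> 165
BK 14.7: (12.225,-7.174) -> (26.424,-10.979) [heading=165, draw]
FD 10.3: (26.424,-10.979) -> (16.475,-8.313) [heading=165, draw]
RT 144: heading 165 -> 21
LT 45: heading 21 -> 66
RT 72: heading 66 -> 354
LT 90: heading 354 -> 84
Final: pos=(16.475,-8.313), heading=84, 6 segment(s) drawn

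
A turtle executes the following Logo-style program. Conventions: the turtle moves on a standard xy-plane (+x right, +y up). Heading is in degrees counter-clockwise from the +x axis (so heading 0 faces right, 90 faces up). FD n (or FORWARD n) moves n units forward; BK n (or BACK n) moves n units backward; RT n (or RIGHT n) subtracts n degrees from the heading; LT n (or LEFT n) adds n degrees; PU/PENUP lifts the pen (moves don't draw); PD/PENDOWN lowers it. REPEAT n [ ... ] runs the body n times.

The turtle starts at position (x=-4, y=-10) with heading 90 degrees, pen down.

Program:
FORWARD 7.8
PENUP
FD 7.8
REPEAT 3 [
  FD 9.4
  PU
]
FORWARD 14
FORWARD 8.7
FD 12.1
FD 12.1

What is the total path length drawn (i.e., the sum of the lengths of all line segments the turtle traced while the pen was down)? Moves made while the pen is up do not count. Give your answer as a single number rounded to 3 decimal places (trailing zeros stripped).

Executing turtle program step by step:
Start: pos=(-4,-10), heading=90, pen down
FD 7.8: (-4,-10) -> (-4,-2.2) [heading=90, draw]
PU: pen up
FD 7.8: (-4,-2.2) -> (-4,5.6) [heading=90, move]
REPEAT 3 [
  -- iteration 1/3 --
  FD 9.4: (-4,5.6) -> (-4,15) [heading=90, move]
  PU: pen up
  -- iteration 2/3 --
  FD 9.4: (-4,15) -> (-4,24.4) [heading=90, move]
  PU: pen up
  -- iteration 3/3 --
  FD 9.4: (-4,24.4) -> (-4,33.8) [heading=90, move]
  PU: pen up
]
FD 14: (-4,33.8) -> (-4,47.8) [heading=90, move]
FD 8.7: (-4,47.8) -> (-4,56.5) [heading=90, move]
FD 12.1: (-4,56.5) -> (-4,68.6) [heading=90, move]
FD 12.1: (-4,68.6) -> (-4,80.7) [heading=90, move]
Final: pos=(-4,80.7), heading=90, 1 segment(s) drawn

Segment lengths:
  seg 1: (-4,-10) -> (-4,-2.2), length = 7.8
Total = 7.8

Answer: 7.8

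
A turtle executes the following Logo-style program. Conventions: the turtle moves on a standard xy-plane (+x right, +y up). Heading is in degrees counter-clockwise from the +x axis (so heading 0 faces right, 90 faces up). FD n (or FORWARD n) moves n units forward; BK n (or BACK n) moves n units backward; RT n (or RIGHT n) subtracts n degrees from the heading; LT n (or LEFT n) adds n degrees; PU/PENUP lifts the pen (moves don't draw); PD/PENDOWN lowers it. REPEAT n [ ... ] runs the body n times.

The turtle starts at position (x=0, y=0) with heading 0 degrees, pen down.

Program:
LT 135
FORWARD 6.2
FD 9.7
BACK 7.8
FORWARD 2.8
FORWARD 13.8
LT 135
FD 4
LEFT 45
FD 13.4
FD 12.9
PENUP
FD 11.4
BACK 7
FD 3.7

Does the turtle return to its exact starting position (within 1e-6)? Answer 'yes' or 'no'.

Executing turtle program step by step:
Start: pos=(0,0), heading=0, pen down
LT 135: heading 0 -> 135
FD 6.2: (0,0) -> (-4.384,4.384) [heading=135, draw]
FD 9.7: (-4.384,4.384) -> (-11.243,11.243) [heading=135, draw]
BK 7.8: (-11.243,11.243) -> (-5.728,5.728) [heading=135, draw]
FD 2.8: (-5.728,5.728) -> (-7.707,7.707) [heading=135, draw]
FD 13.8: (-7.707,7.707) -> (-17.466,17.466) [heading=135, draw]
LT 135: heading 135 -> 270
FD 4: (-17.466,17.466) -> (-17.466,13.466) [heading=270, draw]
LT 45: heading 270 -> 315
FD 13.4: (-17.466,13.466) -> (-7.99,3.99) [heading=315, draw]
FD 12.9: (-7.99,3.99) -> (1.131,-5.131) [heading=315, draw]
PU: pen up
FD 11.4: (1.131,-5.131) -> (9.192,-13.192) [heading=315, move]
BK 7: (9.192,-13.192) -> (4.243,-8.243) [heading=315, move]
FD 3.7: (4.243,-8.243) -> (6.859,-10.859) [heading=315, move]
Final: pos=(6.859,-10.859), heading=315, 8 segment(s) drawn

Start position: (0, 0)
Final position: (6.859, -10.859)
Distance = 12.844; >= 1e-6 -> NOT closed

Answer: no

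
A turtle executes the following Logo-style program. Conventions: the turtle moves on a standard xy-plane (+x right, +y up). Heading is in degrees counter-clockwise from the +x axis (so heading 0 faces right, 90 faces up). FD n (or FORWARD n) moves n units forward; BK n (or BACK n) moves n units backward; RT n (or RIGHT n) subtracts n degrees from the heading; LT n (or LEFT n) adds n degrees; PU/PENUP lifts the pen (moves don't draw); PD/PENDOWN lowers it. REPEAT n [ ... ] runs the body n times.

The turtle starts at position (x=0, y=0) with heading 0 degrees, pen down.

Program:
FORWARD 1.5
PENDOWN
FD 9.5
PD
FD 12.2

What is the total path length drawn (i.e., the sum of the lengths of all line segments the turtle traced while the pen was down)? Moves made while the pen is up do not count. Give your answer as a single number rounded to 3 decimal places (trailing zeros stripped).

Executing turtle program step by step:
Start: pos=(0,0), heading=0, pen down
FD 1.5: (0,0) -> (1.5,0) [heading=0, draw]
PD: pen down
FD 9.5: (1.5,0) -> (11,0) [heading=0, draw]
PD: pen down
FD 12.2: (11,0) -> (23.2,0) [heading=0, draw]
Final: pos=(23.2,0), heading=0, 3 segment(s) drawn

Segment lengths:
  seg 1: (0,0) -> (1.5,0), length = 1.5
  seg 2: (1.5,0) -> (11,0), length = 9.5
  seg 3: (11,0) -> (23.2,0), length = 12.2
Total = 23.2

Answer: 23.2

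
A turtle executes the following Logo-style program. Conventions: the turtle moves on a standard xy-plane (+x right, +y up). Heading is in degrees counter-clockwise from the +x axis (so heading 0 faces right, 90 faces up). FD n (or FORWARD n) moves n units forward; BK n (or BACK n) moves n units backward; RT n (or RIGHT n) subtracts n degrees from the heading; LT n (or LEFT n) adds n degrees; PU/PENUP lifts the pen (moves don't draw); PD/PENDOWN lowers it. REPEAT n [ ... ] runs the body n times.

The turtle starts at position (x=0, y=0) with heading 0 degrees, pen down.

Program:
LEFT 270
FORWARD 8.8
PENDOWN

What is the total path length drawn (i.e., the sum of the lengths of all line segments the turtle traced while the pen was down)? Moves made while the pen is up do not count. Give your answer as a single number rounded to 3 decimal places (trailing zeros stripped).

Answer: 8.8

Derivation:
Executing turtle program step by step:
Start: pos=(0,0), heading=0, pen down
LT 270: heading 0 -> 270
FD 8.8: (0,0) -> (0,-8.8) [heading=270, draw]
PD: pen down
Final: pos=(0,-8.8), heading=270, 1 segment(s) drawn

Segment lengths:
  seg 1: (0,0) -> (0,-8.8), length = 8.8
Total = 8.8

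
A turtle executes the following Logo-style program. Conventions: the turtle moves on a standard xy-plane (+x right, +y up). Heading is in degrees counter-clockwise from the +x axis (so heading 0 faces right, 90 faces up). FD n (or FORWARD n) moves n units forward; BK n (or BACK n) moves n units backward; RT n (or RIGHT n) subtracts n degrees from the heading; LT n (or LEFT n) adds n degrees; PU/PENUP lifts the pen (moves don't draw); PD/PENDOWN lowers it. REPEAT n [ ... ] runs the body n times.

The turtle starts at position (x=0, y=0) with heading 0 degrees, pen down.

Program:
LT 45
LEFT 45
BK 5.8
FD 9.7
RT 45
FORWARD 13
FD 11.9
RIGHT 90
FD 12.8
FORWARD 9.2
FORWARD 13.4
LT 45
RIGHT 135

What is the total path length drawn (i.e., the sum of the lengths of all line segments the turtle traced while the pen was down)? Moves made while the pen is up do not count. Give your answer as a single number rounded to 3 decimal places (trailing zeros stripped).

Answer: 75.8

Derivation:
Executing turtle program step by step:
Start: pos=(0,0), heading=0, pen down
LT 45: heading 0 -> 45
LT 45: heading 45 -> 90
BK 5.8: (0,0) -> (0,-5.8) [heading=90, draw]
FD 9.7: (0,-5.8) -> (0,3.9) [heading=90, draw]
RT 45: heading 90 -> 45
FD 13: (0,3.9) -> (9.192,13.092) [heading=45, draw]
FD 11.9: (9.192,13.092) -> (17.607,21.507) [heading=45, draw]
RT 90: heading 45 -> 315
FD 12.8: (17.607,21.507) -> (26.658,12.456) [heading=315, draw]
FD 9.2: (26.658,12.456) -> (33.163,5.951) [heading=315, draw]
FD 13.4: (33.163,5.951) -> (42.639,-3.525) [heading=315, draw]
LT 45: heading 315 -> 0
RT 135: heading 0 -> 225
Final: pos=(42.639,-3.525), heading=225, 7 segment(s) drawn

Segment lengths:
  seg 1: (0,0) -> (0,-5.8), length = 5.8
  seg 2: (0,-5.8) -> (0,3.9), length = 9.7
  seg 3: (0,3.9) -> (9.192,13.092), length = 13
  seg 4: (9.192,13.092) -> (17.607,21.507), length = 11.9
  seg 5: (17.607,21.507) -> (26.658,12.456), length = 12.8
  seg 6: (26.658,12.456) -> (33.163,5.951), length = 9.2
  seg 7: (33.163,5.951) -> (42.639,-3.525), length = 13.4
Total = 75.8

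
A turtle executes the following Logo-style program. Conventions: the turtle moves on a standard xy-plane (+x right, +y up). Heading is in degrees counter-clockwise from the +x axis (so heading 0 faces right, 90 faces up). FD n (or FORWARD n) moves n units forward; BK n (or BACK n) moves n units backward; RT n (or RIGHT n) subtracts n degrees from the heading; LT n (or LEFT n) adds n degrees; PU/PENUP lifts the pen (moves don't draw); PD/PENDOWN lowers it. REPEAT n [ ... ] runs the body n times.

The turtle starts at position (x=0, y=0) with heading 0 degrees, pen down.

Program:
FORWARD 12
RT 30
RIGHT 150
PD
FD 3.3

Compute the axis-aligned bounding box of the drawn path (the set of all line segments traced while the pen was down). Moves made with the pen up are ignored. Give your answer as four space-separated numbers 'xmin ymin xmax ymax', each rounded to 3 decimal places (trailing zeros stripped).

Answer: 0 0 12 0

Derivation:
Executing turtle program step by step:
Start: pos=(0,0), heading=0, pen down
FD 12: (0,0) -> (12,0) [heading=0, draw]
RT 30: heading 0 -> 330
RT 150: heading 330 -> 180
PD: pen down
FD 3.3: (12,0) -> (8.7,0) [heading=180, draw]
Final: pos=(8.7,0), heading=180, 2 segment(s) drawn

Segment endpoints: x in {0, 8.7, 12}, y in {0, 0}
xmin=0, ymin=0, xmax=12, ymax=0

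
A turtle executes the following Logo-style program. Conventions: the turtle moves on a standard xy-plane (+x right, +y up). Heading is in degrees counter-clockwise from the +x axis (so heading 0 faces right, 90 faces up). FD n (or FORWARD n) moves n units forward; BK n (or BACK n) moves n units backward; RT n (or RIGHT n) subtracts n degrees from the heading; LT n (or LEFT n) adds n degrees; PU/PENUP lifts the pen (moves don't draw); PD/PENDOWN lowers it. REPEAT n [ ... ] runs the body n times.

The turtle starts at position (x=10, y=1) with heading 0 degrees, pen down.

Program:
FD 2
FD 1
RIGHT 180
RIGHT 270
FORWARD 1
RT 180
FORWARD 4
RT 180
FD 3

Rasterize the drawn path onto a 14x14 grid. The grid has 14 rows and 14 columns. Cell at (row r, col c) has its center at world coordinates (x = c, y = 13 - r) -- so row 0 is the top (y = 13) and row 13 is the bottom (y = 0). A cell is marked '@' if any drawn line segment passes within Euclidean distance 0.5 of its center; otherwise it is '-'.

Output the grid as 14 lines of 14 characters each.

Answer: --------------
--------------
--------------
--------------
--------------
--------------
--------------
--------------
--------------
-------------@
-------------@
-------------@
----------@@@@
-------------@

Derivation:
Segment 0: (10,1) -> (12,1)
Segment 1: (12,1) -> (13,1)
Segment 2: (13,1) -> (13,0)
Segment 3: (13,0) -> (13,4)
Segment 4: (13,4) -> (13,1)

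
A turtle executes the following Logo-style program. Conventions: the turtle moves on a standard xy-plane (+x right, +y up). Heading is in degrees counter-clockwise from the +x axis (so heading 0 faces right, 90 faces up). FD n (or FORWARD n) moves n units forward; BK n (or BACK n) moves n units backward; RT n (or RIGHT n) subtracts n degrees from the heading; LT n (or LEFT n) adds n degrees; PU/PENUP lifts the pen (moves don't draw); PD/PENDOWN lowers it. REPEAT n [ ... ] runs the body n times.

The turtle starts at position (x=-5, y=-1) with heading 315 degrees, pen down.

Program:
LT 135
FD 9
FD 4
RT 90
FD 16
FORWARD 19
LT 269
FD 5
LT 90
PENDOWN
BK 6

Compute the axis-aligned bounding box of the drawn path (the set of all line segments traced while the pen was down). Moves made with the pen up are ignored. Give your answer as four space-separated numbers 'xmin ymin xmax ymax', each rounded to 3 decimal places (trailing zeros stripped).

Executing turtle program step by step:
Start: pos=(-5,-1), heading=315, pen down
LT 135: heading 315 -> 90
FD 9: (-5,-1) -> (-5,8) [heading=90, draw]
FD 4: (-5,8) -> (-5,12) [heading=90, draw]
RT 90: heading 90 -> 0
FD 16: (-5,12) -> (11,12) [heading=0, draw]
FD 19: (11,12) -> (30,12) [heading=0, draw]
LT 269: heading 0 -> 269
FD 5: (30,12) -> (29.913,7.001) [heading=269, draw]
LT 90: heading 269 -> 359
PD: pen down
BK 6: (29.913,7.001) -> (23.914,7.105) [heading=359, draw]
Final: pos=(23.914,7.105), heading=359, 6 segment(s) drawn

Segment endpoints: x in {-5, -5, -5, 11, 23.914, 29.913, 30}, y in {-1, 7.001, 7.105, 8, 12, 12, 12}
xmin=-5, ymin=-1, xmax=30, ymax=12

Answer: -5 -1 30 12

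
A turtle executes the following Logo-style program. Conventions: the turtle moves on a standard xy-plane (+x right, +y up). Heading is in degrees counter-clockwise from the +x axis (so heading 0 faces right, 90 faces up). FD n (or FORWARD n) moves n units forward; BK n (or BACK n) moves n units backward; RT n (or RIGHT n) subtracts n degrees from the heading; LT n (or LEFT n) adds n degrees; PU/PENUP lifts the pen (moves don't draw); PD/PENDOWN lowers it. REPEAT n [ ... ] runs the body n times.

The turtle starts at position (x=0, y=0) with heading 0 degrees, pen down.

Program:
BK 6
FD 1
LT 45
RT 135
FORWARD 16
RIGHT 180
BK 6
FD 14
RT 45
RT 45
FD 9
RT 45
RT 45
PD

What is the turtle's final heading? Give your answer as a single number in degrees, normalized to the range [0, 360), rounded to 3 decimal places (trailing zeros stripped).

Answer: 270

Derivation:
Executing turtle program step by step:
Start: pos=(0,0), heading=0, pen down
BK 6: (0,0) -> (-6,0) [heading=0, draw]
FD 1: (-6,0) -> (-5,0) [heading=0, draw]
LT 45: heading 0 -> 45
RT 135: heading 45 -> 270
FD 16: (-5,0) -> (-5,-16) [heading=270, draw]
RT 180: heading 270 -> 90
BK 6: (-5,-16) -> (-5,-22) [heading=90, draw]
FD 14: (-5,-22) -> (-5,-8) [heading=90, draw]
RT 45: heading 90 -> 45
RT 45: heading 45 -> 0
FD 9: (-5,-8) -> (4,-8) [heading=0, draw]
RT 45: heading 0 -> 315
RT 45: heading 315 -> 270
PD: pen down
Final: pos=(4,-8), heading=270, 6 segment(s) drawn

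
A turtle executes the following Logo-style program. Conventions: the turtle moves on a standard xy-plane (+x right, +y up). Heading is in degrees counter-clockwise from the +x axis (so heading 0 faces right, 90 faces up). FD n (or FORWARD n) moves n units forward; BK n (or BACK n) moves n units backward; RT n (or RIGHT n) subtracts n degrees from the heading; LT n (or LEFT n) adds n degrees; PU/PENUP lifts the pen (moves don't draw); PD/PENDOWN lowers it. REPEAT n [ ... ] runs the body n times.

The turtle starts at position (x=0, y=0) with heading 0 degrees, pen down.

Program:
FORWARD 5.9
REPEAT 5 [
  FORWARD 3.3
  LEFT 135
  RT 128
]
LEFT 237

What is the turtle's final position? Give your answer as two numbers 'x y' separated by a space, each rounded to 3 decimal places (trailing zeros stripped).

Answer: 21.672 3.932

Derivation:
Executing turtle program step by step:
Start: pos=(0,0), heading=0, pen down
FD 5.9: (0,0) -> (5.9,0) [heading=0, draw]
REPEAT 5 [
  -- iteration 1/5 --
  FD 3.3: (5.9,0) -> (9.2,0) [heading=0, draw]
  LT 135: heading 0 -> 135
  RT 128: heading 135 -> 7
  -- iteration 2/5 --
  FD 3.3: (9.2,0) -> (12.475,0.402) [heading=7, draw]
  LT 135: heading 7 -> 142
  RT 128: heading 142 -> 14
  -- iteration 3/5 --
  FD 3.3: (12.475,0.402) -> (15.677,1.201) [heading=14, draw]
  LT 135: heading 14 -> 149
  RT 128: heading 149 -> 21
  -- iteration 4/5 --
  FD 3.3: (15.677,1.201) -> (18.758,2.383) [heading=21, draw]
  LT 135: heading 21 -> 156
  RT 128: heading 156 -> 28
  -- iteration 5/5 --
  FD 3.3: (18.758,2.383) -> (21.672,3.932) [heading=28, draw]
  LT 135: heading 28 -> 163
  RT 128: heading 163 -> 35
]
LT 237: heading 35 -> 272
Final: pos=(21.672,3.932), heading=272, 6 segment(s) drawn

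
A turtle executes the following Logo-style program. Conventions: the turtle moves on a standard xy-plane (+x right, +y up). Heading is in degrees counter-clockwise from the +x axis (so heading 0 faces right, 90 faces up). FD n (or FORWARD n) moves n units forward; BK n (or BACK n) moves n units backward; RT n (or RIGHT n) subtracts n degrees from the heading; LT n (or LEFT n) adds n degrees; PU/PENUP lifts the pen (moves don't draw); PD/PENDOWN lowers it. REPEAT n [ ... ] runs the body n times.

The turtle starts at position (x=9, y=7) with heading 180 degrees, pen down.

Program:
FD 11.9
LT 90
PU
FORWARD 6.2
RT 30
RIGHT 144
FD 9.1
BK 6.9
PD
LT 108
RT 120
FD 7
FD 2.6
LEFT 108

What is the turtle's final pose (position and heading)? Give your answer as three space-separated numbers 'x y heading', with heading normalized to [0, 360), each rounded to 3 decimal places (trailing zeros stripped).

Executing turtle program step by step:
Start: pos=(9,7), heading=180, pen down
FD 11.9: (9,7) -> (-2.9,7) [heading=180, draw]
LT 90: heading 180 -> 270
PU: pen up
FD 6.2: (-2.9,7) -> (-2.9,0.8) [heading=270, move]
RT 30: heading 270 -> 240
RT 144: heading 240 -> 96
FD 9.1: (-2.9,0.8) -> (-3.851,9.85) [heading=96, move]
BK 6.9: (-3.851,9.85) -> (-3.13,2.988) [heading=96, move]
PD: pen down
LT 108: heading 96 -> 204
RT 120: heading 204 -> 84
FD 7: (-3.13,2.988) -> (-2.398,9.95) [heading=84, draw]
FD 2.6: (-2.398,9.95) -> (-2.126,12.535) [heading=84, draw]
LT 108: heading 84 -> 192
Final: pos=(-2.126,12.535), heading=192, 3 segment(s) drawn

Answer: -2.126 12.535 192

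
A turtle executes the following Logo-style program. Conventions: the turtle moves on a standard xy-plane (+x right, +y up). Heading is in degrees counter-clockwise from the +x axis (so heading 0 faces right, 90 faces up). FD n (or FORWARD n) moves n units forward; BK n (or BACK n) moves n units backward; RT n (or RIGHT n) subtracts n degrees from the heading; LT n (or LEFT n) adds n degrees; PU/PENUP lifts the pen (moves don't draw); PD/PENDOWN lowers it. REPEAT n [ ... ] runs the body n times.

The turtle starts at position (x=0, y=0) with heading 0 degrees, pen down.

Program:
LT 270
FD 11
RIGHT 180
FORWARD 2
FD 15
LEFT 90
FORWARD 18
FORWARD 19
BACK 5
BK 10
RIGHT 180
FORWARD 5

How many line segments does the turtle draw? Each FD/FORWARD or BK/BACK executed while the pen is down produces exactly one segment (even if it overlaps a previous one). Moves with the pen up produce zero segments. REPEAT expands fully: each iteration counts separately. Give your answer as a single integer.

Answer: 8

Derivation:
Executing turtle program step by step:
Start: pos=(0,0), heading=0, pen down
LT 270: heading 0 -> 270
FD 11: (0,0) -> (0,-11) [heading=270, draw]
RT 180: heading 270 -> 90
FD 2: (0,-11) -> (0,-9) [heading=90, draw]
FD 15: (0,-9) -> (0,6) [heading=90, draw]
LT 90: heading 90 -> 180
FD 18: (0,6) -> (-18,6) [heading=180, draw]
FD 19: (-18,6) -> (-37,6) [heading=180, draw]
BK 5: (-37,6) -> (-32,6) [heading=180, draw]
BK 10: (-32,6) -> (-22,6) [heading=180, draw]
RT 180: heading 180 -> 0
FD 5: (-22,6) -> (-17,6) [heading=0, draw]
Final: pos=(-17,6), heading=0, 8 segment(s) drawn
Segments drawn: 8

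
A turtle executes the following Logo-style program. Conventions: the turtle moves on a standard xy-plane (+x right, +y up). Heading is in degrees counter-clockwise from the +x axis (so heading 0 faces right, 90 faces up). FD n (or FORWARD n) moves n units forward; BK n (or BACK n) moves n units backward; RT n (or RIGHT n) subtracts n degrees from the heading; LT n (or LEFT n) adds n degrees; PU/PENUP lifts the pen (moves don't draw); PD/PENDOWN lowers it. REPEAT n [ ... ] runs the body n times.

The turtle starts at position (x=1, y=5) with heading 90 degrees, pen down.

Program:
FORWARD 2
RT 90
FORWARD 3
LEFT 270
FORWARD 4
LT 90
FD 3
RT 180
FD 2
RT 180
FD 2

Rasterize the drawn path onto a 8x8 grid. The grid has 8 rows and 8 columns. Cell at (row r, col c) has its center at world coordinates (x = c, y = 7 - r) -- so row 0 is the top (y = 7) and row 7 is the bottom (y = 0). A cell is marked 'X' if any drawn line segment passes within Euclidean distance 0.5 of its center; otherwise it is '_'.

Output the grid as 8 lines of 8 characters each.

Answer: _XXXX___
_X__X___
_X__X___
____X___
____XXXX
________
________
________

Derivation:
Segment 0: (1,5) -> (1,7)
Segment 1: (1,7) -> (4,7)
Segment 2: (4,7) -> (4,3)
Segment 3: (4,3) -> (7,3)
Segment 4: (7,3) -> (5,3)
Segment 5: (5,3) -> (7,3)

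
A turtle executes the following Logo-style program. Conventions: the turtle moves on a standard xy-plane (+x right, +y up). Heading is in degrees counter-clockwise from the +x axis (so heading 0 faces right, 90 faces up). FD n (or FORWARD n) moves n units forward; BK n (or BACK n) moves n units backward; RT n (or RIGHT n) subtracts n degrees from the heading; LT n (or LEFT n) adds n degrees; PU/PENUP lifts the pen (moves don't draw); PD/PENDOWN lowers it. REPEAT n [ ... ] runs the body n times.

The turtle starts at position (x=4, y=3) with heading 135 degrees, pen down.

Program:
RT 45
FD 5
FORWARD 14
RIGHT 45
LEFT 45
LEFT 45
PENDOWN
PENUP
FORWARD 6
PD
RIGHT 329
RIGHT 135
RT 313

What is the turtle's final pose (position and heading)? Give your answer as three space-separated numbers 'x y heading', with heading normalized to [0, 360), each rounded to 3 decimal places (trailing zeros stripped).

Executing turtle program step by step:
Start: pos=(4,3), heading=135, pen down
RT 45: heading 135 -> 90
FD 5: (4,3) -> (4,8) [heading=90, draw]
FD 14: (4,8) -> (4,22) [heading=90, draw]
RT 45: heading 90 -> 45
LT 45: heading 45 -> 90
LT 45: heading 90 -> 135
PD: pen down
PU: pen up
FD 6: (4,22) -> (-0.243,26.243) [heading=135, move]
PD: pen down
RT 329: heading 135 -> 166
RT 135: heading 166 -> 31
RT 313: heading 31 -> 78
Final: pos=(-0.243,26.243), heading=78, 2 segment(s) drawn

Answer: -0.243 26.243 78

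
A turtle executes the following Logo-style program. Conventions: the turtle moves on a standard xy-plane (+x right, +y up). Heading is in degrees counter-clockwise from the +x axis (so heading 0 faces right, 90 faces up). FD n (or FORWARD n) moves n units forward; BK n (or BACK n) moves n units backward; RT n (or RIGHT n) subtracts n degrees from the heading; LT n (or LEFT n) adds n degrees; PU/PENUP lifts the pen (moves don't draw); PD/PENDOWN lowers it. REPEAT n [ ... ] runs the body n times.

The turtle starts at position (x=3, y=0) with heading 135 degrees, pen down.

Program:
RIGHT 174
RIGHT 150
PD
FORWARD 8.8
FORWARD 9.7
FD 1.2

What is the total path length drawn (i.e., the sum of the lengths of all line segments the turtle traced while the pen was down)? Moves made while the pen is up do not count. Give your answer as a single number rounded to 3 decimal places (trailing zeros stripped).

Executing turtle program step by step:
Start: pos=(3,0), heading=135, pen down
RT 174: heading 135 -> 321
RT 150: heading 321 -> 171
PD: pen down
FD 8.8: (3,0) -> (-5.692,1.377) [heading=171, draw]
FD 9.7: (-5.692,1.377) -> (-15.272,2.894) [heading=171, draw]
FD 1.2: (-15.272,2.894) -> (-16.457,3.082) [heading=171, draw]
Final: pos=(-16.457,3.082), heading=171, 3 segment(s) drawn

Segment lengths:
  seg 1: (3,0) -> (-5.692,1.377), length = 8.8
  seg 2: (-5.692,1.377) -> (-15.272,2.894), length = 9.7
  seg 3: (-15.272,2.894) -> (-16.457,3.082), length = 1.2
Total = 19.7

Answer: 19.7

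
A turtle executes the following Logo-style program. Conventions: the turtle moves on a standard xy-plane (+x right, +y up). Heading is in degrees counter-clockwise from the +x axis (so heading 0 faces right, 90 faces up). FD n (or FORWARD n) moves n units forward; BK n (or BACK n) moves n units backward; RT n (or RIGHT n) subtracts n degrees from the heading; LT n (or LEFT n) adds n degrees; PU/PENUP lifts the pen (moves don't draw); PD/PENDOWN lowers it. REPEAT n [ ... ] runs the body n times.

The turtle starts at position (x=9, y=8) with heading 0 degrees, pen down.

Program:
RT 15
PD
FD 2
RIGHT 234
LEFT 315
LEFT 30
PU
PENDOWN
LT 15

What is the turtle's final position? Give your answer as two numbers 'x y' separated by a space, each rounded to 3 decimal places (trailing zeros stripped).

Answer: 10.932 7.482

Derivation:
Executing turtle program step by step:
Start: pos=(9,8), heading=0, pen down
RT 15: heading 0 -> 345
PD: pen down
FD 2: (9,8) -> (10.932,7.482) [heading=345, draw]
RT 234: heading 345 -> 111
LT 315: heading 111 -> 66
LT 30: heading 66 -> 96
PU: pen up
PD: pen down
LT 15: heading 96 -> 111
Final: pos=(10.932,7.482), heading=111, 1 segment(s) drawn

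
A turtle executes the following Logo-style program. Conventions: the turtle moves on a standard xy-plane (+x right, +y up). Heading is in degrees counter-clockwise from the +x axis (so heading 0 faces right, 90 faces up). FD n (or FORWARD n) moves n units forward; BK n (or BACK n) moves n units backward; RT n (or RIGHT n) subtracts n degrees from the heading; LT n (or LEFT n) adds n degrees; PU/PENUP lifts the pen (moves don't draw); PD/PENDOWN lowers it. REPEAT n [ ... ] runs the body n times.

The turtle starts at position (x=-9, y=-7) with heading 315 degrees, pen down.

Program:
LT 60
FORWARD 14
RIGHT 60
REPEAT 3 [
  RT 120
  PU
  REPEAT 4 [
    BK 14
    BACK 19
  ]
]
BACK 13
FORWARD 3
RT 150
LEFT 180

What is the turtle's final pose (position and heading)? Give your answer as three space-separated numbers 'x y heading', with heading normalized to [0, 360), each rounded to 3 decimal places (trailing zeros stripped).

Answer: -2.548 3.695 345

Derivation:
Executing turtle program step by step:
Start: pos=(-9,-7), heading=315, pen down
LT 60: heading 315 -> 15
FD 14: (-9,-7) -> (4.523,-3.377) [heading=15, draw]
RT 60: heading 15 -> 315
REPEAT 3 [
  -- iteration 1/3 --
  RT 120: heading 315 -> 195
  PU: pen up
  REPEAT 4 [
    -- iteration 1/4 --
    BK 14: (4.523,-3.377) -> (18.046,0.247) [heading=195, move]
    BK 19: (18.046,0.247) -> (36.399,5.164) [heading=195, move]
    -- iteration 2/4 --
    BK 14: (36.399,5.164) -> (49.921,8.788) [heading=195, move]
    BK 19: (49.921,8.788) -> (68.274,13.706) [heading=195, move]
    -- iteration 3/4 --
    BK 14: (68.274,13.706) -> (81.797,17.329) [heading=195, move]
    BK 19: (81.797,17.329) -> (100.15,22.247) [heading=195, move]
    -- iteration 4/4 --
    BK 14: (100.15,22.247) -> (113.673,25.87) [heading=195, move]
    BK 19: (113.673,25.87) -> (132.025,30.788) [heading=195, move]
  ]
  -- iteration 2/3 --
  RT 120: heading 195 -> 75
  PU: pen up
  REPEAT 4 [
    -- iteration 1/4 --
    BK 14: (132.025,30.788) -> (128.402,17.265) [heading=75, move]
    BK 19: (128.402,17.265) -> (123.484,-1.088) [heading=75, move]
    -- iteration 2/4 --
    BK 14: (123.484,-1.088) -> (119.861,-14.611) [heading=75, move]
    BK 19: (119.861,-14.611) -> (114.943,-32.964) [heading=75, move]
    -- iteration 3/4 --
    BK 14: (114.943,-32.964) -> (111.32,-46.486) [heading=75, move]
    BK 19: (111.32,-46.486) -> (106.402,-64.839) [heading=75, move]
    -- iteration 4/4 --
    BK 14: (106.402,-64.839) -> (102.779,-78.362) [heading=75, move]
    BK 19: (102.779,-78.362) -> (97.861,-96.715) [heading=75, move]
  ]
  -- iteration 3/3 --
  RT 120: heading 75 -> 315
  PU: pen up
  REPEAT 4 [
    -- iteration 1/4 --
    BK 14: (97.861,-96.715) -> (87.962,-86.815) [heading=315, move]
    BK 19: (87.962,-86.815) -> (74.527,-73.38) [heading=315, move]
    -- iteration 2/4 --
    BK 14: (74.527,-73.38) -> (64.627,-63.481) [heading=315, move]
    BK 19: (64.627,-63.481) -> (51.192,-50.046) [heading=315, move]
    -- iteration 3/4 --
    BK 14: (51.192,-50.046) -> (41.293,-40.146) [heading=315, move]
    BK 19: (41.293,-40.146) -> (27.857,-26.711) [heading=315, move]
    -- iteration 4/4 --
    BK 14: (27.857,-26.711) -> (17.958,-16.812) [heading=315, move]
    BK 19: (17.958,-16.812) -> (4.523,-3.377) [heading=315, move]
  ]
]
BK 13: (4.523,-3.377) -> (-4.669,5.816) [heading=315, move]
FD 3: (-4.669,5.816) -> (-2.548,3.695) [heading=315, move]
RT 150: heading 315 -> 165
LT 180: heading 165 -> 345
Final: pos=(-2.548,3.695), heading=345, 1 segment(s) drawn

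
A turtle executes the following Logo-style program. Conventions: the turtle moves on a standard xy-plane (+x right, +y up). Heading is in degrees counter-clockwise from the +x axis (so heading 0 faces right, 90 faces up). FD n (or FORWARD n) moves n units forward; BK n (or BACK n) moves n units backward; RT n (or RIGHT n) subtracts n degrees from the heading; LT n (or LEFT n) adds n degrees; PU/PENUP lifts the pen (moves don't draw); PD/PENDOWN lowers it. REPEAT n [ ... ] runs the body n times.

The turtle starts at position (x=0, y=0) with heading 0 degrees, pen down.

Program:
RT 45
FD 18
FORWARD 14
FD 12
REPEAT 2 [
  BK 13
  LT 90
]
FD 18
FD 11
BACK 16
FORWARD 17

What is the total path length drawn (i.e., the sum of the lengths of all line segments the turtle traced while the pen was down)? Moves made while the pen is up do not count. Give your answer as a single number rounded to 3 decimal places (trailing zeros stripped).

Answer: 132

Derivation:
Executing turtle program step by step:
Start: pos=(0,0), heading=0, pen down
RT 45: heading 0 -> 315
FD 18: (0,0) -> (12.728,-12.728) [heading=315, draw]
FD 14: (12.728,-12.728) -> (22.627,-22.627) [heading=315, draw]
FD 12: (22.627,-22.627) -> (31.113,-31.113) [heading=315, draw]
REPEAT 2 [
  -- iteration 1/2 --
  BK 13: (31.113,-31.113) -> (21.92,-21.92) [heading=315, draw]
  LT 90: heading 315 -> 45
  -- iteration 2/2 --
  BK 13: (21.92,-21.92) -> (12.728,-31.113) [heading=45, draw]
  LT 90: heading 45 -> 135
]
FD 18: (12.728,-31.113) -> (0,-18.385) [heading=135, draw]
FD 11: (0,-18.385) -> (-7.778,-10.607) [heading=135, draw]
BK 16: (-7.778,-10.607) -> (3.536,-21.92) [heading=135, draw]
FD 17: (3.536,-21.92) -> (-8.485,-9.899) [heading=135, draw]
Final: pos=(-8.485,-9.899), heading=135, 9 segment(s) drawn

Segment lengths:
  seg 1: (0,0) -> (12.728,-12.728), length = 18
  seg 2: (12.728,-12.728) -> (22.627,-22.627), length = 14
  seg 3: (22.627,-22.627) -> (31.113,-31.113), length = 12
  seg 4: (31.113,-31.113) -> (21.92,-21.92), length = 13
  seg 5: (21.92,-21.92) -> (12.728,-31.113), length = 13
  seg 6: (12.728,-31.113) -> (0,-18.385), length = 18
  seg 7: (0,-18.385) -> (-7.778,-10.607), length = 11
  seg 8: (-7.778,-10.607) -> (3.536,-21.92), length = 16
  seg 9: (3.536,-21.92) -> (-8.485,-9.899), length = 17
Total = 132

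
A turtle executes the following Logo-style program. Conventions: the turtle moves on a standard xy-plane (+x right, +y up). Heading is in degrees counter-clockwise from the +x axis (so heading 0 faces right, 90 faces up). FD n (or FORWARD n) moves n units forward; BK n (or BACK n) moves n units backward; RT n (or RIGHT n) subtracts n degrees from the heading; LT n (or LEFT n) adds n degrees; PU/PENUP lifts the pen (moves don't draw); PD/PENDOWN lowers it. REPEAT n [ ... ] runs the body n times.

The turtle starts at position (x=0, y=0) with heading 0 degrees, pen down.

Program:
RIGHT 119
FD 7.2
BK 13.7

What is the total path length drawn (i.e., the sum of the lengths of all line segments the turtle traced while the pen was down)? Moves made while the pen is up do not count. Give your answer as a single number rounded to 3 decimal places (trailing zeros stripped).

Answer: 20.9

Derivation:
Executing turtle program step by step:
Start: pos=(0,0), heading=0, pen down
RT 119: heading 0 -> 241
FD 7.2: (0,0) -> (-3.491,-6.297) [heading=241, draw]
BK 13.7: (-3.491,-6.297) -> (3.151,5.685) [heading=241, draw]
Final: pos=(3.151,5.685), heading=241, 2 segment(s) drawn

Segment lengths:
  seg 1: (0,0) -> (-3.491,-6.297), length = 7.2
  seg 2: (-3.491,-6.297) -> (3.151,5.685), length = 13.7
Total = 20.9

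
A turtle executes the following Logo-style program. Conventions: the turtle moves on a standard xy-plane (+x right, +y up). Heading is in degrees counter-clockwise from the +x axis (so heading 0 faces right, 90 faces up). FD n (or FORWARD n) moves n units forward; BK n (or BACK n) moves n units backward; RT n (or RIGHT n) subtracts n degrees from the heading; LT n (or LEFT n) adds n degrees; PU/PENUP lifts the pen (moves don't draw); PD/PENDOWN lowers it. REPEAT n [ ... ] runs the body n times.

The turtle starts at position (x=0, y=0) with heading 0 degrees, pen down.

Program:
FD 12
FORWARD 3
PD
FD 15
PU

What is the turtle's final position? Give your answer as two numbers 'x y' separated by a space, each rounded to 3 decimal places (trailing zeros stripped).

Answer: 30 0

Derivation:
Executing turtle program step by step:
Start: pos=(0,0), heading=0, pen down
FD 12: (0,0) -> (12,0) [heading=0, draw]
FD 3: (12,0) -> (15,0) [heading=0, draw]
PD: pen down
FD 15: (15,0) -> (30,0) [heading=0, draw]
PU: pen up
Final: pos=(30,0), heading=0, 3 segment(s) drawn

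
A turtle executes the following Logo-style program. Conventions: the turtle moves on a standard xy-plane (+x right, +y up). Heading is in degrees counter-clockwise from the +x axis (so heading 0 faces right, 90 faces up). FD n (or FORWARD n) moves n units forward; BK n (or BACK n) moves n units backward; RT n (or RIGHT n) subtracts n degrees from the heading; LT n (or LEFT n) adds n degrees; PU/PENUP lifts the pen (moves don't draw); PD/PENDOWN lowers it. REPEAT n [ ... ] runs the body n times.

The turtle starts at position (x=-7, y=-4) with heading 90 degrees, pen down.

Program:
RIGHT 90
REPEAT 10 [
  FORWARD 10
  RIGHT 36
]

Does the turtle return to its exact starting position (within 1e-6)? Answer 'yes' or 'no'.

Answer: yes

Derivation:
Executing turtle program step by step:
Start: pos=(-7,-4), heading=90, pen down
RT 90: heading 90 -> 0
REPEAT 10 [
  -- iteration 1/10 --
  FD 10: (-7,-4) -> (3,-4) [heading=0, draw]
  RT 36: heading 0 -> 324
  -- iteration 2/10 --
  FD 10: (3,-4) -> (11.09,-9.878) [heading=324, draw]
  RT 36: heading 324 -> 288
  -- iteration 3/10 --
  FD 10: (11.09,-9.878) -> (14.18,-19.388) [heading=288, draw]
  RT 36: heading 288 -> 252
  -- iteration 4/10 --
  FD 10: (14.18,-19.388) -> (11.09,-28.899) [heading=252, draw]
  RT 36: heading 252 -> 216
  -- iteration 5/10 --
  FD 10: (11.09,-28.899) -> (3,-34.777) [heading=216, draw]
  RT 36: heading 216 -> 180
  -- iteration 6/10 --
  FD 10: (3,-34.777) -> (-7,-34.777) [heading=180, draw]
  RT 36: heading 180 -> 144
  -- iteration 7/10 --
  FD 10: (-7,-34.777) -> (-15.09,-28.899) [heading=144, draw]
  RT 36: heading 144 -> 108
  -- iteration 8/10 --
  FD 10: (-15.09,-28.899) -> (-18.18,-19.388) [heading=108, draw]
  RT 36: heading 108 -> 72
  -- iteration 9/10 --
  FD 10: (-18.18,-19.388) -> (-15.09,-9.878) [heading=72, draw]
  RT 36: heading 72 -> 36
  -- iteration 10/10 --
  FD 10: (-15.09,-9.878) -> (-7,-4) [heading=36, draw]
  RT 36: heading 36 -> 0
]
Final: pos=(-7,-4), heading=0, 10 segment(s) drawn

Start position: (-7, -4)
Final position: (-7, -4)
Distance = 0; < 1e-6 -> CLOSED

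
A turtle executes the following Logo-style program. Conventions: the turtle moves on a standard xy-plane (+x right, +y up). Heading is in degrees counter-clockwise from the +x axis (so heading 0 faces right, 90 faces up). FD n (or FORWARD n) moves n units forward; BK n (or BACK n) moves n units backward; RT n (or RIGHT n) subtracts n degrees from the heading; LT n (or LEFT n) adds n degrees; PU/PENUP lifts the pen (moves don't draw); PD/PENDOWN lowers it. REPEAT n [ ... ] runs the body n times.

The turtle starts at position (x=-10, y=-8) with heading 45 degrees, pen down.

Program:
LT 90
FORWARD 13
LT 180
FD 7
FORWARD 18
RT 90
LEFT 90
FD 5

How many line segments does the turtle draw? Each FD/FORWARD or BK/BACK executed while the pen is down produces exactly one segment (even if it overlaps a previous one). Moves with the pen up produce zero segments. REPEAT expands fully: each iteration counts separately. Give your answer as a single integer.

Executing turtle program step by step:
Start: pos=(-10,-8), heading=45, pen down
LT 90: heading 45 -> 135
FD 13: (-10,-8) -> (-19.192,1.192) [heading=135, draw]
LT 180: heading 135 -> 315
FD 7: (-19.192,1.192) -> (-14.243,-3.757) [heading=315, draw]
FD 18: (-14.243,-3.757) -> (-1.515,-16.485) [heading=315, draw]
RT 90: heading 315 -> 225
LT 90: heading 225 -> 315
FD 5: (-1.515,-16.485) -> (2.021,-20.021) [heading=315, draw]
Final: pos=(2.021,-20.021), heading=315, 4 segment(s) drawn
Segments drawn: 4

Answer: 4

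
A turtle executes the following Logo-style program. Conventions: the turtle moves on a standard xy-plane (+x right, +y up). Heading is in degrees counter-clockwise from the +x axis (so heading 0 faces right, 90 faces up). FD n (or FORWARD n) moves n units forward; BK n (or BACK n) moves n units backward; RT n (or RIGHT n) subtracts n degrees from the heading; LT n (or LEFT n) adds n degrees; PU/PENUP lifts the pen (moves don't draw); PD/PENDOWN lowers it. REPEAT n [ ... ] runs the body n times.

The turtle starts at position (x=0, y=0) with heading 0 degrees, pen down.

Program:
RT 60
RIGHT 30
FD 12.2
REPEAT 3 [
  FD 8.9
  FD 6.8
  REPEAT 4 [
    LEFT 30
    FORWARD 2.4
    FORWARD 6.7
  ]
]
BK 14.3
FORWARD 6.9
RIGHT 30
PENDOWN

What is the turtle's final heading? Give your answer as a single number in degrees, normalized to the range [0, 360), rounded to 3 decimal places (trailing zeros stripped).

Answer: 240

Derivation:
Executing turtle program step by step:
Start: pos=(0,0), heading=0, pen down
RT 60: heading 0 -> 300
RT 30: heading 300 -> 270
FD 12.2: (0,0) -> (0,-12.2) [heading=270, draw]
REPEAT 3 [
  -- iteration 1/3 --
  FD 8.9: (0,-12.2) -> (0,-21.1) [heading=270, draw]
  FD 6.8: (0,-21.1) -> (0,-27.9) [heading=270, draw]
  REPEAT 4 [
    -- iteration 1/4 --
    LT 30: heading 270 -> 300
    FD 2.4: (0,-27.9) -> (1.2,-29.978) [heading=300, draw]
    FD 6.7: (1.2,-29.978) -> (4.55,-35.781) [heading=300, draw]
    -- iteration 2/4 --
    LT 30: heading 300 -> 330
    FD 2.4: (4.55,-35.781) -> (6.628,-36.981) [heading=330, draw]
    FD 6.7: (6.628,-36.981) -> (12.431,-40.331) [heading=330, draw]
    -- iteration 3/4 --
    LT 30: heading 330 -> 0
    FD 2.4: (12.431,-40.331) -> (14.831,-40.331) [heading=0, draw]
    FD 6.7: (14.831,-40.331) -> (21.531,-40.331) [heading=0, draw]
    -- iteration 4/4 --
    LT 30: heading 0 -> 30
    FD 2.4: (21.531,-40.331) -> (23.609,-39.131) [heading=30, draw]
    FD 6.7: (23.609,-39.131) -> (29.412,-35.781) [heading=30, draw]
  ]
  -- iteration 2/3 --
  FD 8.9: (29.412,-35.781) -> (37.119,-31.331) [heading=30, draw]
  FD 6.8: (37.119,-31.331) -> (43.008,-27.931) [heading=30, draw]
  REPEAT 4 [
    -- iteration 1/4 --
    LT 30: heading 30 -> 60
    FD 2.4: (43.008,-27.931) -> (44.208,-25.852) [heading=60, draw]
    FD 6.7: (44.208,-25.852) -> (47.558,-20.05) [heading=60, draw]
    -- iteration 2/4 --
    LT 30: heading 60 -> 90
    FD 2.4: (47.558,-20.05) -> (47.558,-17.65) [heading=90, draw]
    FD 6.7: (47.558,-17.65) -> (47.558,-10.95) [heading=90, draw]
    -- iteration 3/4 --
    LT 30: heading 90 -> 120
    FD 2.4: (47.558,-10.95) -> (46.358,-8.872) [heading=120, draw]
    FD 6.7: (46.358,-8.872) -> (43.008,-3.069) [heading=120, draw]
    -- iteration 4/4 --
    LT 30: heading 120 -> 150
    FD 2.4: (43.008,-3.069) -> (40.93,-1.869) [heading=150, draw]
    FD 6.7: (40.93,-1.869) -> (35.127,1.481) [heading=150, draw]
  ]
  -- iteration 3/3 --
  FD 8.9: (35.127,1.481) -> (27.42,5.931) [heading=150, draw]
  FD 6.8: (27.42,5.931) -> (21.531,9.331) [heading=150, draw]
  REPEAT 4 [
    -- iteration 1/4 --
    LT 30: heading 150 -> 180
    FD 2.4: (21.531,9.331) -> (19.131,9.331) [heading=180, draw]
    FD 6.7: (19.131,9.331) -> (12.431,9.331) [heading=180, draw]
    -- iteration 2/4 --
    LT 30: heading 180 -> 210
    FD 2.4: (12.431,9.331) -> (10.352,8.131) [heading=210, draw]
    FD 6.7: (10.352,8.131) -> (4.55,4.781) [heading=210, draw]
    -- iteration 3/4 --
    LT 30: heading 210 -> 240
    FD 2.4: (4.55,4.781) -> (3.35,2.702) [heading=240, draw]
    FD 6.7: (3.35,2.702) -> (0,-3.1) [heading=240, draw]
    -- iteration 4/4 --
    LT 30: heading 240 -> 270
    FD 2.4: (0,-3.1) -> (0,-5.5) [heading=270, draw]
    FD 6.7: (0,-5.5) -> (0,-12.2) [heading=270, draw]
  ]
]
BK 14.3: (0,-12.2) -> (0,2.1) [heading=270, draw]
FD 6.9: (0,2.1) -> (0,-4.8) [heading=270, draw]
RT 30: heading 270 -> 240
PD: pen down
Final: pos=(0,-4.8), heading=240, 33 segment(s) drawn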